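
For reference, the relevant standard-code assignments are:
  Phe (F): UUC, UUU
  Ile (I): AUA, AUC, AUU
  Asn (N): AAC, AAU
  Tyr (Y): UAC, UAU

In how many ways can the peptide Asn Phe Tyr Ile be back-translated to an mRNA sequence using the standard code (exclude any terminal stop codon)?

24

Asn: 2 codons.
Phe: 2 codons.
Tyr: 2 codons.
Ile: 3 codons.
2 × 2 × 2 × 3 = 24.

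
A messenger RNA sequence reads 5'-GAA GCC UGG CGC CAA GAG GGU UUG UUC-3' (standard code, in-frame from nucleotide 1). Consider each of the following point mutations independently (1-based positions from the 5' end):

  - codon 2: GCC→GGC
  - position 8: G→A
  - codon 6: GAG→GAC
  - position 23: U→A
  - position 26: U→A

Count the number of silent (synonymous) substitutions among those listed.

Codon 2: GCC (Ala) → GGC (Gly) — missense.
Codon 3: UGG (Trp) → UAG (Stop) — nonsense.
Codon 6: GAG (Glu) → GAC (Asp) — missense.
Codon 8: UUG (Leu) → UAG (Stop) — nonsense.
Codon 9: UUC (Phe) → UAC (Tyr) — missense.
Synonymous: 0 of 5.

0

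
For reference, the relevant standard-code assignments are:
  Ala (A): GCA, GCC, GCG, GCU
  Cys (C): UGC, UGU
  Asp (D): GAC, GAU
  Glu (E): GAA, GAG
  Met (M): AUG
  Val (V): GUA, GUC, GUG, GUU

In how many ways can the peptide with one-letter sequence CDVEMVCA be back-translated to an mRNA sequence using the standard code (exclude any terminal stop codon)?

Cys: 2 codons.
Asp: 2 codons.
Val: 4 codons.
Glu: 2 codons.
Met: 1 codon.
Val: 4 codons.
Cys: 2 codons.
Ala: 4 codons.
2 × 2 × 4 × 2 × 1 × 4 × 2 × 4 = 1024.

1024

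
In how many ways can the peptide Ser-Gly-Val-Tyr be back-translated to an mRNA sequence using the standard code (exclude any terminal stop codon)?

Ser: 6 codons.
Gly: 4 codons.
Val: 4 codons.
Tyr: 2 codons.
6 × 4 × 4 × 2 = 192.

192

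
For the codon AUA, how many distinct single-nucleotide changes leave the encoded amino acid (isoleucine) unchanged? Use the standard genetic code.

2

Position 1: none → 0 synonymous.
Position 2: none → 0 synonymous.
Position 3: AUU, AUC → 2 synonymous.
Total: 0 + 0 + 2 = 2.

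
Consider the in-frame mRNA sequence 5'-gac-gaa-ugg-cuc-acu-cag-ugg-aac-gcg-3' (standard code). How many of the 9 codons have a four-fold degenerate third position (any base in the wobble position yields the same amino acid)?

3

Codon 1 GAC (Asp): third position 2-fold.
Codon 2 GAA (Glu): third position 2-fold.
Codon 3 UGG (Trp): third position 1-fold.
Codon 4 CUC (Leu): third position 4-fold.
Codon 5 ACU (Thr): third position 4-fold.
Codon 6 CAG (Gln): third position 2-fold.
Codon 7 UGG (Trp): third position 1-fold.
Codon 8 AAC (Asn): third position 2-fold.
Codon 9 GCG (Ala): third position 4-fold.
Four-fold degenerate third positions: 3.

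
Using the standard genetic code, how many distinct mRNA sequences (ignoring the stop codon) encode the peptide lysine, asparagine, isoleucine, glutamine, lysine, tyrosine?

96

Lys: 2 codons.
Asn: 2 codons.
Ile: 3 codons.
Gln: 2 codons.
Lys: 2 codons.
Tyr: 2 codons.
2 × 2 × 3 × 2 × 2 × 2 = 96.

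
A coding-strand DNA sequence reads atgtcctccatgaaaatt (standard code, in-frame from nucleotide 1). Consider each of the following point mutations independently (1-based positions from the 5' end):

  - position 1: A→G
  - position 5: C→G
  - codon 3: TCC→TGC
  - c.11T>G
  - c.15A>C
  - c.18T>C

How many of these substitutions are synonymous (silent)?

Codon 1: ATG (Met) → GTG (Val) — missense.
Codon 2: TCC (Ser) → TGC (Cys) — missense.
Codon 3: TCC (Ser) → TGC (Cys) — missense.
Codon 4: ATG (Met) → AGG (Arg) — missense.
Codon 5: AAA (Lys) → AAC (Asn) — missense.
Codon 6: ATT (Ile) → ATC (Ile) — synonymous.
Synonymous: 1 of 6.

1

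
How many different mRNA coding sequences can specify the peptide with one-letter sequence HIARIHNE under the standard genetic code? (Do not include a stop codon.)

3456

His: 2 codons.
Ile: 3 codons.
Ala: 4 codons.
Arg: 6 codons.
Ile: 3 codons.
His: 2 codons.
Asn: 2 codons.
Glu: 2 codons.
2 × 3 × 4 × 6 × 3 × 2 × 2 × 2 = 3456.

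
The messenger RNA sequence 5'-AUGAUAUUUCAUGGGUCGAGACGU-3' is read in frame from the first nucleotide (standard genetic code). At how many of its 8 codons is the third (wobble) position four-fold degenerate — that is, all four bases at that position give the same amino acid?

Codon 1 AUG (Met): third position 1-fold.
Codon 2 AUA (Ile): third position 3-fold.
Codon 3 UUU (Phe): third position 2-fold.
Codon 4 CAU (His): third position 2-fold.
Codon 5 GGG (Gly): third position 4-fold.
Codon 6 UCG (Ser): third position 4-fold.
Codon 7 AGA (Arg): third position 2-fold.
Codon 8 CGU (Arg): third position 4-fold.
Four-fold degenerate third positions: 3.

3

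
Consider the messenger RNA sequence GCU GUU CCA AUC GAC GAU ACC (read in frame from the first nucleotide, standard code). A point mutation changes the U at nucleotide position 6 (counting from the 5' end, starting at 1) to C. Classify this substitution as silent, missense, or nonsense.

silent

Position 6 falls in codon 2: GUU → Val.
After the substitution the codon is GUC → Val.
Both encode Val, so the change is synonymous.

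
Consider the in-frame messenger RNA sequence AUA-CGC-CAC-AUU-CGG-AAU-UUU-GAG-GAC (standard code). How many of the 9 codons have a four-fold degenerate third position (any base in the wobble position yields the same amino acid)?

2

Codon 1 AUA (Ile): third position 3-fold.
Codon 2 CGC (Arg): third position 4-fold.
Codon 3 CAC (His): third position 2-fold.
Codon 4 AUU (Ile): third position 3-fold.
Codon 5 CGG (Arg): third position 4-fold.
Codon 6 AAU (Asn): third position 2-fold.
Codon 7 UUU (Phe): third position 2-fold.
Codon 8 GAG (Glu): third position 2-fold.
Codon 9 GAC (Asp): third position 2-fold.
Four-fold degenerate third positions: 2.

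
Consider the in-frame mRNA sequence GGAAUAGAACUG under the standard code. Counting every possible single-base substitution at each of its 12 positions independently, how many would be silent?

10

Codon 1 (GGA, Gly): 3 synonymous substitutions.
Codon 2 (AUA, Ile): 2 synonymous substitutions.
Codon 3 (GAA, Glu): 1 synonymous substitution.
Codon 4 (CUG, Leu): 4 synonymous substitutions.
Total: 3 + 2 + 1 + 4 = 10.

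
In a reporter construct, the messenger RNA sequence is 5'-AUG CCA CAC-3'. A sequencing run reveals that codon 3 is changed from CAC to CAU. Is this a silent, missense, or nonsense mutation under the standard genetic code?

silent

Position 9 falls in codon 3: CAC → His.
After the substitution the codon is CAU → His.
Both encode His, so the change is synonymous.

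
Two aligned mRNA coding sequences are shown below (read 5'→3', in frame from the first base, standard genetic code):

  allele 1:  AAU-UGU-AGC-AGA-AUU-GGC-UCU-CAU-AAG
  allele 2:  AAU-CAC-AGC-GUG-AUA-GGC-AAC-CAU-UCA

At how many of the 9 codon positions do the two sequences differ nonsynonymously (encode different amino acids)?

4

Codon 1: AAU Asn / AAU Asn — identical.
Codon 2: UGU Cys / CAC His — nonsynonymous.
Codon 3: AGC Ser / AGC Ser — identical.
Codon 4: AGA Arg / GUG Val — nonsynonymous.
Codon 5: AUU Ile / AUA Ile — synonymous.
Codon 6: GGC Gly / GGC Gly — identical.
Codon 7: UCU Ser / AAC Asn — nonsynonymous.
Codon 8: CAU His / CAU His — identical.
Codon 9: AAG Lys / UCA Ser — nonsynonymous.
Nonsynonymous differences: 4.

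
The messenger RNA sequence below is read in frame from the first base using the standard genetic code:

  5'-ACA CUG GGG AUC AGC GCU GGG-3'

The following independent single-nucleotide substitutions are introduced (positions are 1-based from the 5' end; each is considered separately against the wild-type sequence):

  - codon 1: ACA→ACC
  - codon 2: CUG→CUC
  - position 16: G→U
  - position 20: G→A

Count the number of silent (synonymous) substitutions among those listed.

Codon 1: ACA (Thr) → ACC (Thr) — synonymous.
Codon 2: CUG (Leu) → CUC (Leu) — synonymous.
Codon 6: GCU (Ala) → UCU (Ser) — missense.
Codon 7: GGG (Gly) → GAG (Glu) — missense.
Synonymous: 2 of 4.

2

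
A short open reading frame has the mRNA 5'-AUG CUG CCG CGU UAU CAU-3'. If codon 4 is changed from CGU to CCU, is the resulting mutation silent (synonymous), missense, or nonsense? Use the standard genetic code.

Position 11 falls in codon 4: CGU → Arg.
After the substitution the codon is CCU → Pro.
Arg ≠ Pro, so this is a missense mutation.

missense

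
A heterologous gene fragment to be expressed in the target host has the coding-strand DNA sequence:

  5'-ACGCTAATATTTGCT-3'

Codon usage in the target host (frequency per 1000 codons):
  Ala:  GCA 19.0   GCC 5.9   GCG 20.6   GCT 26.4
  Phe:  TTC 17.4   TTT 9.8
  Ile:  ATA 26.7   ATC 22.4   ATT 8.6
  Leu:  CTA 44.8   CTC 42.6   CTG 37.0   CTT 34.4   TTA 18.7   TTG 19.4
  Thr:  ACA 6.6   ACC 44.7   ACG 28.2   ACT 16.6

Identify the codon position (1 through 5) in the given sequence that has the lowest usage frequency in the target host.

Codon 1 ACG (Thr): 28.2 per 1000.
Codon 2 CTA (Leu): 44.8 per 1000.
Codon 3 ATA (Ile): 26.7 per 1000.
Codon 4 TTT (Phe): 9.8 per 1000.
Codon 5 GCT (Ala): 26.4 per 1000.
Lowest frequency is 9.8 at codon 4.

4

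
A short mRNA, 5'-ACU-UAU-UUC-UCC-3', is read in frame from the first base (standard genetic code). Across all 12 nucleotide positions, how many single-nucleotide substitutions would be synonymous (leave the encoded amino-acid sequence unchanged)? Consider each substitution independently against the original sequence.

Codon 1 (ACU, Thr): 3 synonymous substitutions.
Codon 2 (UAU, Tyr): 1 synonymous substitution.
Codon 3 (UUC, Phe): 1 synonymous substitution.
Codon 4 (UCC, Ser): 3 synonymous substitutions.
Total: 3 + 1 + 1 + 3 = 8.

8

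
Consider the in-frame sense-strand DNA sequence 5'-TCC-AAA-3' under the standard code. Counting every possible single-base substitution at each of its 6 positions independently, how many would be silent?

4

Codon 1 (TCC, Ser): 3 synonymous substitutions.
Codon 2 (AAA, Lys): 1 synonymous substitution.
Total: 3 + 1 = 4.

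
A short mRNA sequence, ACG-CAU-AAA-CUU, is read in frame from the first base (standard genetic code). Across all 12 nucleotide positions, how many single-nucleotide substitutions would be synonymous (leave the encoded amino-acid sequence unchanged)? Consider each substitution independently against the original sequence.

8

Codon 1 (ACG, Thr): 3 synonymous substitutions.
Codon 2 (CAU, His): 1 synonymous substitution.
Codon 3 (AAA, Lys): 1 synonymous substitution.
Codon 4 (CUU, Leu): 3 synonymous substitutions.
Total: 3 + 1 + 1 + 3 = 8.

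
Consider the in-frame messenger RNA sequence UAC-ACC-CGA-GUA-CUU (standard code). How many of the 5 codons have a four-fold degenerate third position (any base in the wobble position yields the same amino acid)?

Codon 1 UAC (Tyr): third position 2-fold.
Codon 2 ACC (Thr): third position 4-fold.
Codon 3 CGA (Arg): third position 4-fold.
Codon 4 GUA (Val): third position 4-fold.
Codon 5 CUU (Leu): third position 4-fold.
Four-fold degenerate third positions: 4.

4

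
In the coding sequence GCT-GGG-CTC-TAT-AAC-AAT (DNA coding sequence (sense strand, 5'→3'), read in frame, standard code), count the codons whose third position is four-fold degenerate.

Codon 1 GCT (Ala): third position 4-fold.
Codon 2 GGG (Gly): third position 4-fold.
Codon 3 CTC (Leu): third position 4-fold.
Codon 4 TAT (Tyr): third position 2-fold.
Codon 5 AAC (Asn): third position 2-fold.
Codon 6 AAT (Asn): third position 2-fold.
Four-fold degenerate third positions: 3.

3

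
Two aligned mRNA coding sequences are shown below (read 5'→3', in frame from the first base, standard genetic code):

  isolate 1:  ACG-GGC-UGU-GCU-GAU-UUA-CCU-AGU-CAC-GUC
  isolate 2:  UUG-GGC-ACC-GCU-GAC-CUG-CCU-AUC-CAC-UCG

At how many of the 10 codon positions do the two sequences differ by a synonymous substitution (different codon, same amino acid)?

Codon 1: ACG Thr / UUG Leu — nonsynonymous.
Codon 2: GGC Gly / GGC Gly — identical.
Codon 3: UGU Cys / ACC Thr — nonsynonymous.
Codon 4: GCU Ala / GCU Ala — identical.
Codon 5: GAU Asp / GAC Asp — synonymous.
Codon 6: UUA Leu / CUG Leu — synonymous.
Codon 7: CCU Pro / CCU Pro — identical.
Codon 8: AGU Ser / AUC Ile — nonsynonymous.
Codon 9: CAC His / CAC His — identical.
Codon 10: GUC Val / UCG Ser — nonsynonymous.
Synonymous differences: 2.

2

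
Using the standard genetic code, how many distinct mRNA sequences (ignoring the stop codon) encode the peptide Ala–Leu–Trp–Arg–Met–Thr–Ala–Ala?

9216

Ala: 4 codons.
Leu: 6 codons.
Trp: 1 codon.
Arg: 6 codons.
Met: 1 codon.
Thr: 4 codons.
Ala: 4 codons.
Ala: 4 codons.
4 × 6 × 1 × 6 × 1 × 4 × 4 × 4 = 9216.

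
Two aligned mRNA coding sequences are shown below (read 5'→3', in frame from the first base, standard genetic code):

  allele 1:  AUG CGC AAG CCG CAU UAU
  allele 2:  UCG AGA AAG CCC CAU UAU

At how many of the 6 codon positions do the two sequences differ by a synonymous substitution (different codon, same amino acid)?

2

Codon 1: AUG Met / UCG Ser — nonsynonymous.
Codon 2: CGC Arg / AGA Arg — synonymous.
Codon 3: AAG Lys / AAG Lys — identical.
Codon 4: CCG Pro / CCC Pro — synonymous.
Codon 5: CAU His / CAU His — identical.
Codon 6: UAU Tyr / UAU Tyr — identical.
Synonymous differences: 2.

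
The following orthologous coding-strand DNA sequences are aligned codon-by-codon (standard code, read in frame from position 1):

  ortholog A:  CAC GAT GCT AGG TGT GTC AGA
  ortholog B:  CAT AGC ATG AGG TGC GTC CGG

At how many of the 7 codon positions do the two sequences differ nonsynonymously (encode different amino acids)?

Codon 1: CAC His / CAT His — synonymous.
Codon 2: GAT Asp / AGC Ser — nonsynonymous.
Codon 3: GCT Ala / ATG Met — nonsynonymous.
Codon 4: AGG Arg / AGG Arg — identical.
Codon 5: TGT Cys / TGC Cys — synonymous.
Codon 6: GTC Val / GTC Val — identical.
Codon 7: AGA Arg / CGG Arg — synonymous.
Nonsynonymous differences: 2.

2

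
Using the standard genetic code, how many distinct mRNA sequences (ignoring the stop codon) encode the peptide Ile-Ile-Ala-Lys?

72

Ile: 3 codons.
Ile: 3 codons.
Ala: 4 codons.
Lys: 2 codons.
3 × 3 × 4 × 2 = 72.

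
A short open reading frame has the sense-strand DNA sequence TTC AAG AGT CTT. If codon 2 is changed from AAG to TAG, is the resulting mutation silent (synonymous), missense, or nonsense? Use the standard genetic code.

Position 4 falls in codon 2: AAG → Lys.
After the substitution the codon is TAG → Stop.
The new codon is a stop codon, so this is a nonsense mutation.

nonsense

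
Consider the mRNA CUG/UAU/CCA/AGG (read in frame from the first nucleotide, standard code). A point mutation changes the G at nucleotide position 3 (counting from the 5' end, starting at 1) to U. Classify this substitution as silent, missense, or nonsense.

Position 3 falls in codon 1: CUG → Leu.
After the substitution the codon is CUU → Leu.
Both encode Leu, so the change is synonymous.

silent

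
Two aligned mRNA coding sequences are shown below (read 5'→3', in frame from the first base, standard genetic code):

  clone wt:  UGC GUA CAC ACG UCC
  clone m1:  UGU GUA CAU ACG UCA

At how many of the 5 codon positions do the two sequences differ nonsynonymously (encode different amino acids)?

0

Codon 1: UGC Cys / UGU Cys — synonymous.
Codon 2: GUA Val / GUA Val — identical.
Codon 3: CAC His / CAU His — synonymous.
Codon 4: ACG Thr / ACG Thr — identical.
Codon 5: UCC Ser / UCA Ser — synonymous.
Nonsynonymous differences: 0.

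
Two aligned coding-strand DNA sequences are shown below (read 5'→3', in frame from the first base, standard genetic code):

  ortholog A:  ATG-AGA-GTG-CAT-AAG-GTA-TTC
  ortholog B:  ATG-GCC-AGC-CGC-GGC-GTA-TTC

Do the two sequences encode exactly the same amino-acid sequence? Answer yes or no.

Codon 1: ATG Met / ATG Met — identical.
Codon 2: AGA Arg / GCC Ala — nonsynonymous.
Codon 3: GTG Val / AGC Ser — nonsynonymous.
Codon 4: CAT His / CGC Arg — nonsynonymous.
Codon 5: AAG Lys / GGC Gly — nonsynonymous.
Codon 6: GTA Val / GTA Val — identical.
Codon 7: TTC Phe / TTC Phe — identical.
Nonsynonymous differences: 4 → different protein.

no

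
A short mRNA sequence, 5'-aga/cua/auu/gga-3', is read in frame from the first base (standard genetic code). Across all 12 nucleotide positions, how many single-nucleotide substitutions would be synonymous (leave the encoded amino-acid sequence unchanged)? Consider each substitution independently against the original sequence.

11

Codon 1 (AGA, Arg): 2 synonymous substitutions.
Codon 2 (CUA, Leu): 4 synonymous substitutions.
Codon 3 (AUU, Ile): 2 synonymous substitutions.
Codon 4 (GGA, Gly): 3 synonymous substitutions.
Total: 2 + 4 + 2 + 3 = 11.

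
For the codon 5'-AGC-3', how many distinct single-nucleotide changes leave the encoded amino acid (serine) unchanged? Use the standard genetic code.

Position 1: none → 0 synonymous.
Position 2: none → 0 synonymous.
Position 3: AGU → 1 synonymous.
Total: 0 + 0 + 1 = 1.

1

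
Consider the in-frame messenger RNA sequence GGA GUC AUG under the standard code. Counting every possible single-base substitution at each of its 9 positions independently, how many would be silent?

6

Codon 1 (GGA, Gly): 3 synonymous substitutions.
Codon 2 (GUC, Val): 3 synonymous substitutions.
Codon 3 (AUG, Met): 0 synonymous substitutions.
Total: 3 + 3 + 0 = 6.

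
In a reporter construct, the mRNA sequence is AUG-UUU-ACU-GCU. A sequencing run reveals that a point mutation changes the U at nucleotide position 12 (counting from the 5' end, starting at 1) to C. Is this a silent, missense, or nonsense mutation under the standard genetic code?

Position 12 falls in codon 4: GCU → Ala.
After the substitution the codon is GCC → Ala.
Both encode Ala, so the change is synonymous.

silent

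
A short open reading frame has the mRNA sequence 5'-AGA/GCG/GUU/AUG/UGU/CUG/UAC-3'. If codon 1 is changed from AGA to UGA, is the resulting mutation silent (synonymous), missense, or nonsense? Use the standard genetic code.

Position 1 falls in codon 1: AGA → Arg.
After the substitution the codon is UGA → Stop.
The new codon is a stop codon, so this is a nonsense mutation.

nonsense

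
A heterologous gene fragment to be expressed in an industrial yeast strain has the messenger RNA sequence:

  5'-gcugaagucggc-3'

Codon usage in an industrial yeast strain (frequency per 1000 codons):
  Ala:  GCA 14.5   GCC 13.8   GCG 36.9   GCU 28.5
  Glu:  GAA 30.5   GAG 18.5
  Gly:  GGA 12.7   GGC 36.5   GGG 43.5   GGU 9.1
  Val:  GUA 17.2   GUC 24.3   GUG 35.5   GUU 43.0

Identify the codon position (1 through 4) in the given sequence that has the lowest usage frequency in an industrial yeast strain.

3

Codon 1 GCU (Ala): 28.5 per 1000.
Codon 2 GAA (Glu): 30.5 per 1000.
Codon 3 GUC (Val): 24.3 per 1000.
Codon 4 GGC (Gly): 36.5 per 1000.
Lowest frequency is 24.3 at codon 3.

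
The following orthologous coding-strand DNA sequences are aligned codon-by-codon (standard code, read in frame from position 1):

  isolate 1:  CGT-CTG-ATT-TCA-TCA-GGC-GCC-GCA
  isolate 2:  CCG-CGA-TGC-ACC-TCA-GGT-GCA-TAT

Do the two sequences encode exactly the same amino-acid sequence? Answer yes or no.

Codon 1: CGT Arg / CCG Pro — nonsynonymous.
Codon 2: CTG Leu / CGA Arg — nonsynonymous.
Codon 3: ATT Ile / TGC Cys — nonsynonymous.
Codon 4: TCA Ser / ACC Thr — nonsynonymous.
Codon 5: TCA Ser / TCA Ser — identical.
Codon 6: GGC Gly / GGT Gly — synonymous.
Codon 7: GCC Ala / GCA Ala — synonymous.
Codon 8: GCA Ala / TAT Tyr — nonsynonymous.
Nonsynonymous differences: 5 → different protein.

no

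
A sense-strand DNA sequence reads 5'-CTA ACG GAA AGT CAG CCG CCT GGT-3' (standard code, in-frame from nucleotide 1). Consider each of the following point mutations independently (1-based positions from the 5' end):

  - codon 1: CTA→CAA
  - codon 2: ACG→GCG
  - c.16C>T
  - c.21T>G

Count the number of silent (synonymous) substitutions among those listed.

1

Codon 1: CTA (Leu) → CAA (Gln) — missense.
Codon 2: ACG (Thr) → GCG (Ala) — missense.
Codon 6: CCG (Pro) → TCG (Ser) — missense.
Codon 7: CCT (Pro) → CCG (Pro) — synonymous.
Synonymous: 1 of 4.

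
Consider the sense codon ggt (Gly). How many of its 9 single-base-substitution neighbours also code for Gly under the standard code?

Position 1: none → 0 synonymous.
Position 2: none → 0 synonymous.
Position 3: GGC, GGA, GGG → 3 synonymous.
Total: 0 + 0 + 3 = 3.

3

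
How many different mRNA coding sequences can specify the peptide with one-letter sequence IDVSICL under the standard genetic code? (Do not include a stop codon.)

5184

Ile: 3 codons.
Asp: 2 codons.
Val: 4 codons.
Ser: 6 codons.
Ile: 3 codons.
Cys: 2 codons.
Leu: 6 codons.
3 × 2 × 4 × 6 × 3 × 2 × 6 = 5184.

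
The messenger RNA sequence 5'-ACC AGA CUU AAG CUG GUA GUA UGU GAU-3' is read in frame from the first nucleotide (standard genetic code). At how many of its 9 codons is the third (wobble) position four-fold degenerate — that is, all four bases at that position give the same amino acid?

Codon 1 ACC (Thr): third position 4-fold.
Codon 2 AGA (Arg): third position 2-fold.
Codon 3 CUU (Leu): third position 4-fold.
Codon 4 AAG (Lys): third position 2-fold.
Codon 5 CUG (Leu): third position 4-fold.
Codon 6 GUA (Val): third position 4-fold.
Codon 7 GUA (Val): third position 4-fold.
Codon 8 UGU (Cys): third position 2-fold.
Codon 9 GAU (Asp): third position 2-fold.
Four-fold degenerate third positions: 5.

5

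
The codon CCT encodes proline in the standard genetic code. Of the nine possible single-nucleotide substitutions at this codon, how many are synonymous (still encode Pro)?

3

Position 1: none → 0 synonymous.
Position 2: none → 0 synonymous.
Position 3: CCC, CCA, CCG → 3 synonymous.
Total: 0 + 0 + 3 = 3.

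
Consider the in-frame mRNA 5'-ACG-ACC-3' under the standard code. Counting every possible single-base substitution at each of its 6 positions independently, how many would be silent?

6

Codon 1 (ACG, Thr): 3 synonymous substitutions.
Codon 2 (ACC, Thr): 3 synonymous substitutions.
Total: 3 + 3 = 6.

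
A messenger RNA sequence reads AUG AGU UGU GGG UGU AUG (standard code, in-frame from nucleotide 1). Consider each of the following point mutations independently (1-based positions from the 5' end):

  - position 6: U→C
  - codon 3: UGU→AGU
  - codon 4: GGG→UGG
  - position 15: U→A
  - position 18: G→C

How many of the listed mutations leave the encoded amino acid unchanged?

Codon 2: AGU (Ser) → AGC (Ser) — synonymous.
Codon 3: UGU (Cys) → AGU (Ser) — missense.
Codon 4: GGG (Gly) → UGG (Trp) — missense.
Codon 5: UGU (Cys) → UGA (Stop) — nonsense.
Codon 6: AUG (Met) → AUC (Ile) — missense.
Synonymous: 1 of 5.

1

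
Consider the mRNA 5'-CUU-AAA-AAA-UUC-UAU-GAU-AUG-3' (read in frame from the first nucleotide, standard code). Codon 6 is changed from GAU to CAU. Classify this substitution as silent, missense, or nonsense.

Position 16 falls in codon 6: GAU → Asp.
After the substitution the codon is CAU → His.
Asp ≠ His, so this is a missense mutation.

missense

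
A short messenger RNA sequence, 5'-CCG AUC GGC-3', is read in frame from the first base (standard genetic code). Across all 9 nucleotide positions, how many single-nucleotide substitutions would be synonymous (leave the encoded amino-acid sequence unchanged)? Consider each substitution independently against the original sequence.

8

Codon 1 (CCG, Pro): 3 synonymous substitutions.
Codon 2 (AUC, Ile): 2 synonymous substitutions.
Codon 3 (GGC, Gly): 3 synonymous substitutions.
Total: 3 + 2 + 3 = 8.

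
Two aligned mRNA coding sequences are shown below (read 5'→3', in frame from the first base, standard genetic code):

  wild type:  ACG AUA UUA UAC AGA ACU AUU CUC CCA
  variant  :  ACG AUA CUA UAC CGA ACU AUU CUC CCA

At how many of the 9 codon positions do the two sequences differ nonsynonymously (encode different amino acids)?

0

Codon 1: ACG Thr / ACG Thr — identical.
Codon 2: AUA Ile / AUA Ile — identical.
Codon 3: UUA Leu / CUA Leu — synonymous.
Codon 4: UAC Tyr / UAC Tyr — identical.
Codon 5: AGA Arg / CGA Arg — synonymous.
Codon 6: ACU Thr / ACU Thr — identical.
Codon 7: AUU Ile / AUU Ile — identical.
Codon 8: CUC Leu / CUC Leu — identical.
Codon 9: CCA Pro / CCA Pro — identical.
Nonsynonymous differences: 0.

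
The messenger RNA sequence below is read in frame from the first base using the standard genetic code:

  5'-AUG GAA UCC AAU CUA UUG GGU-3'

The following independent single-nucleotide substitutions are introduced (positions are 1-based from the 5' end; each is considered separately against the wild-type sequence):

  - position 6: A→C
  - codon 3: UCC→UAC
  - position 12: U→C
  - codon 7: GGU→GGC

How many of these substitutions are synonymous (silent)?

2

Codon 2: GAA (Glu) → GAC (Asp) — missense.
Codon 3: UCC (Ser) → UAC (Tyr) — missense.
Codon 4: AAU (Asn) → AAC (Asn) — synonymous.
Codon 7: GGU (Gly) → GGC (Gly) — synonymous.
Synonymous: 2 of 4.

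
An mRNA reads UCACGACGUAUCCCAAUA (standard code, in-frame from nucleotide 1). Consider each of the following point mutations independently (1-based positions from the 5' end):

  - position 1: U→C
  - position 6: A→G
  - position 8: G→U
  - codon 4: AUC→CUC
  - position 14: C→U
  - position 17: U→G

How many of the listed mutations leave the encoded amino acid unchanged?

Codon 1: UCA (Ser) → CCA (Pro) — missense.
Codon 2: CGA (Arg) → CGG (Arg) — synonymous.
Codon 3: CGU (Arg) → CUU (Leu) — missense.
Codon 4: AUC (Ile) → CUC (Leu) — missense.
Codon 5: CCA (Pro) → CUA (Leu) — missense.
Codon 6: AUA (Ile) → AGA (Arg) — missense.
Synonymous: 1 of 6.

1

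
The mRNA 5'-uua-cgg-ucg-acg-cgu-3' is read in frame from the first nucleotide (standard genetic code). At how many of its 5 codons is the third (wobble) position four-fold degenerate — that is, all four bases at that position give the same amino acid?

4

Codon 1 UUA (Leu): third position 2-fold.
Codon 2 CGG (Arg): third position 4-fold.
Codon 3 UCG (Ser): third position 4-fold.
Codon 4 ACG (Thr): third position 4-fold.
Codon 5 CGU (Arg): third position 4-fold.
Four-fold degenerate third positions: 4.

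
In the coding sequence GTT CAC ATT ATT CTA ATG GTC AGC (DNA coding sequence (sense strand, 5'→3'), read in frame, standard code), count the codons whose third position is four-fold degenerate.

3

Codon 1 GTT (Val): third position 4-fold.
Codon 2 CAC (His): third position 2-fold.
Codon 3 ATT (Ile): third position 3-fold.
Codon 4 ATT (Ile): third position 3-fold.
Codon 5 CTA (Leu): third position 4-fold.
Codon 6 ATG (Met): third position 1-fold.
Codon 7 GTC (Val): third position 4-fold.
Codon 8 AGC (Ser): third position 2-fold.
Four-fold degenerate third positions: 3.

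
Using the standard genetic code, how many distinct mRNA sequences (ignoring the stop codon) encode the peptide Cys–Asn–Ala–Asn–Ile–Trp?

Cys: 2 codons.
Asn: 2 codons.
Ala: 4 codons.
Asn: 2 codons.
Ile: 3 codons.
Trp: 1 codon.
2 × 2 × 4 × 2 × 3 × 1 = 96.

96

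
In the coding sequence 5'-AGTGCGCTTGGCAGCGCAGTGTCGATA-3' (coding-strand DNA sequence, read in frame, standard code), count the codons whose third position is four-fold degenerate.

Codon 1 AGT (Ser): third position 2-fold.
Codon 2 GCG (Ala): third position 4-fold.
Codon 3 CTT (Leu): third position 4-fold.
Codon 4 GGC (Gly): third position 4-fold.
Codon 5 AGC (Ser): third position 2-fold.
Codon 6 GCA (Ala): third position 4-fold.
Codon 7 GTG (Val): third position 4-fold.
Codon 8 TCG (Ser): third position 4-fold.
Codon 9 ATA (Ile): third position 3-fold.
Four-fold degenerate third positions: 6.

6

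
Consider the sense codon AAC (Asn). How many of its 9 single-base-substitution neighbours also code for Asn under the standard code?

Position 1: none → 0 synonymous.
Position 2: none → 0 synonymous.
Position 3: AAT → 1 synonymous.
Total: 0 + 0 + 1 = 1.

1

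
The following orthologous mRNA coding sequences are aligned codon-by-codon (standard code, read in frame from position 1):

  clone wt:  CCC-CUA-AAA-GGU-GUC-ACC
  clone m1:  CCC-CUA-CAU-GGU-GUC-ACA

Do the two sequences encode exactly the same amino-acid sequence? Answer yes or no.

no

Codon 1: CCC Pro / CCC Pro — identical.
Codon 2: CUA Leu / CUA Leu — identical.
Codon 3: AAA Lys / CAU His — nonsynonymous.
Codon 4: GGU Gly / GGU Gly — identical.
Codon 5: GUC Val / GUC Val — identical.
Codon 6: ACC Thr / ACA Thr — synonymous.
Nonsynonymous differences: 1 → different protein.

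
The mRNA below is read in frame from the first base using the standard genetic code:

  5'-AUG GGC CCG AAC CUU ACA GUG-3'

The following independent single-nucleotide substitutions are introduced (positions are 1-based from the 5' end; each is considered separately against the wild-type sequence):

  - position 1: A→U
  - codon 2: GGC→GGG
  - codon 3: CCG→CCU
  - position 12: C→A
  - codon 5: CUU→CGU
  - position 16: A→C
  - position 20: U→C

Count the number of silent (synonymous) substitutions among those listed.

2

Codon 1: AUG (Met) → UUG (Leu) — missense.
Codon 2: GGC (Gly) → GGG (Gly) — synonymous.
Codon 3: CCG (Pro) → CCU (Pro) — synonymous.
Codon 4: AAC (Asn) → AAA (Lys) — missense.
Codon 5: CUU (Leu) → CGU (Arg) — missense.
Codon 6: ACA (Thr) → CCA (Pro) — missense.
Codon 7: GUG (Val) → GCG (Ala) — missense.
Synonymous: 2 of 7.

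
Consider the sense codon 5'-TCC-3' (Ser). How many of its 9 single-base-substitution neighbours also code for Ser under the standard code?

3

Position 1: none → 0 synonymous.
Position 2: none → 0 synonymous.
Position 3: TCT, TCA, TCG → 3 synonymous.
Total: 0 + 0 + 3 = 3.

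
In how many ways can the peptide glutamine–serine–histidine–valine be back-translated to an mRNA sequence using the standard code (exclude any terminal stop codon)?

Gln: 2 codons.
Ser: 6 codons.
His: 2 codons.
Val: 4 codons.
2 × 6 × 2 × 4 = 96.

96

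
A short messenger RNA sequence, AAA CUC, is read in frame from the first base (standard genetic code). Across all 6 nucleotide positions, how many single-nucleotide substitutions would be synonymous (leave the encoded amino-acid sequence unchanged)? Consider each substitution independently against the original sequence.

4

Codon 1 (AAA, Lys): 1 synonymous substitution.
Codon 2 (CUC, Leu): 3 synonymous substitutions.
Total: 1 + 3 = 4.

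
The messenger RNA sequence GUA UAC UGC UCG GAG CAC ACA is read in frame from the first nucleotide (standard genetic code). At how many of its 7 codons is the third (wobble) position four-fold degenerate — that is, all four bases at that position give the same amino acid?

Codon 1 GUA (Val): third position 4-fold.
Codon 2 UAC (Tyr): third position 2-fold.
Codon 3 UGC (Cys): third position 2-fold.
Codon 4 UCG (Ser): third position 4-fold.
Codon 5 GAG (Glu): third position 2-fold.
Codon 6 CAC (His): third position 2-fold.
Codon 7 ACA (Thr): third position 4-fold.
Four-fold degenerate third positions: 3.

3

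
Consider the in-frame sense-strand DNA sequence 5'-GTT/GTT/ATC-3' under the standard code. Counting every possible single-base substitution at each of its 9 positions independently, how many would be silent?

Codon 1 (GTT, Val): 3 synonymous substitutions.
Codon 2 (GTT, Val): 3 synonymous substitutions.
Codon 3 (ATC, Ile): 2 synonymous substitutions.
Total: 3 + 3 + 2 = 8.

8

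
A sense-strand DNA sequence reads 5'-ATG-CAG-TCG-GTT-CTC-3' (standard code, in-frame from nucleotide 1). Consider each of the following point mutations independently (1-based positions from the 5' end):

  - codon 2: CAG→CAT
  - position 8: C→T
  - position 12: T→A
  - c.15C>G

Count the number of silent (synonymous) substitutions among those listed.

2

Codon 2: CAG (Gln) → CAT (His) — missense.
Codon 3: TCG (Ser) → TTG (Leu) — missense.
Codon 4: GTT (Val) → GTA (Val) — synonymous.
Codon 5: CTC (Leu) → CTG (Leu) — synonymous.
Synonymous: 2 of 4.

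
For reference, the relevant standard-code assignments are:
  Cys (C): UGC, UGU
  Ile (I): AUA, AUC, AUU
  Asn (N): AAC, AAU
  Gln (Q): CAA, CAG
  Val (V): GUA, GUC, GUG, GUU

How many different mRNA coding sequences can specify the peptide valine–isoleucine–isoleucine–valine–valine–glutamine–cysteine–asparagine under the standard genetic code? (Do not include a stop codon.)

4608

Val: 4 codons.
Ile: 3 codons.
Ile: 3 codons.
Val: 4 codons.
Val: 4 codons.
Gln: 2 codons.
Cys: 2 codons.
Asn: 2 codons.
4 × 3 × 3 × 4 × 4 × 2 × 2 × 2 = 4608.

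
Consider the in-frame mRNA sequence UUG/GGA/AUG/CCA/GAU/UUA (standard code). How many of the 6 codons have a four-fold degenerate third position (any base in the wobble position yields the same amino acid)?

Codon 1 UUG (Leu): third position 2-fold.
Codon 2 GGA (Gly): third position 4-fold.
Codon 3 AUG (Met): third position 1-fold.
Codon 4 CCA (Pro): third position 4-fold.
Codon 5 GAU (Asp): third position 2-fold.
Codon 6 UUA (Leu): third position 2-fold.
Four-fold degenerate third positions: 2.

2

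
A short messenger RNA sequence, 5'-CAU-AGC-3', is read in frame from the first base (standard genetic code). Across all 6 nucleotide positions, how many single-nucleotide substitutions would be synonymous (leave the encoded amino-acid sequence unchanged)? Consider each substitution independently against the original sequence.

Codon 1 (CAU, His): 1 synonymous substitution.
Codon 2 (AGC, Ser): 1 synonymous substitution.
Total: 1 + 1 = 2.

2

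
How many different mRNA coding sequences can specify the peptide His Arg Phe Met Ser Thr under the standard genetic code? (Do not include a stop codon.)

576

His: 2 codons.
Arg: 6 codons.
Phe: 2 codons.
Met: 1 codon.
Ser: 6 codons.
Thr: 4 codons.
2 × 6 × 2 × 1 × 6 × 4 = 576.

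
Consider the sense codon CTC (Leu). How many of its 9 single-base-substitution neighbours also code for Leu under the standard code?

Position 1: none → 0 synonymous.
Position 2: none → 0 synonymous.
Position 3: CTT, CTA, CTG → 3 synonymous.
Total: 0 + 0 + 3 = 3.

3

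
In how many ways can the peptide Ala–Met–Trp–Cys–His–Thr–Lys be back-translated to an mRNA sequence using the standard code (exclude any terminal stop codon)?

Ala: 4 codons.
Met: 1 codon.
Trp: 1 codon.
Cys: 2 codons.
His: 2 codons.
Thr: 4 codons.
Lys: 2 codons.
4 × 1 × 1 × 2 × 2 × 4 × 2 = 128.

128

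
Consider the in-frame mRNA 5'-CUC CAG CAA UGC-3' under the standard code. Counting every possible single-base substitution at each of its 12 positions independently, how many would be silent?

6

Codon 1 (CUC, Leu): 3 synonymous substitutions.
Codon 2 (CAG, Gln): 1 synonymous substitution.
Codon 3 (CAA, Gln): 1 synonymous substitution.
Codon 4 (UGC, Cys): 1 synonymous substitution.
Total: 3 + 1 + 1 + 1 = 6.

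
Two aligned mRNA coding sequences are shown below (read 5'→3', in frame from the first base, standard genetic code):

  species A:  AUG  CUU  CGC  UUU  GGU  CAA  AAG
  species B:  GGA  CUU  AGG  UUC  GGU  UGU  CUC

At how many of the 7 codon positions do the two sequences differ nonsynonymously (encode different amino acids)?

3

Codon 1: AUG Met / GGA Gly — nonsynonymous.
Codon 2: CUU Leu / CUU Leu — identical.
Codon 3: CGC Arg / AGG Arg — synonymous.
Codon 4: UUU Phe / UUC Phe — synonymous.
Codon 5: GGU Gly / GGU Gly — identical.
Codon 6: CAA Gln / UGU Cys — nonsynonymous.
Codon 7: AAG Lys / CUC Leu — nonsynonymous.
Nonsynonymous differences: 3.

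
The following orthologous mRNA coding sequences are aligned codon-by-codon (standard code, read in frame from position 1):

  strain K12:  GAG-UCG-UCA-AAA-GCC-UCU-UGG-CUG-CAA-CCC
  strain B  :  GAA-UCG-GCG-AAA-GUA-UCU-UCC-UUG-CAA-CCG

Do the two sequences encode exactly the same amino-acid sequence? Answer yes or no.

no

Codon 1: GAG Glu / GAA Glu — synonymous.
Codon 2: UCG Ser / UCG Ser — identical.
Codon 3: UCA Ser / GCG Ala — nonsynonymous.
Codon 4: AAA Lys / AAA Lys — identical.
Codon 5: GCC Ala / GUA Val — nonsynonymous.
Codon 6: UCU Ser / UCU Ser — identical.
Codon 7: UGG Trp / UCC Ser — nonsynonymous.
Codon 8: CUG Leu / UUG Leu — synonymous.
Codon 9: CAA Gln / CAA Gln — identical.
Codon 10: CCC Pro / CCG Pro — synonymous.
Nonsynonymous differences: 3 → different protein.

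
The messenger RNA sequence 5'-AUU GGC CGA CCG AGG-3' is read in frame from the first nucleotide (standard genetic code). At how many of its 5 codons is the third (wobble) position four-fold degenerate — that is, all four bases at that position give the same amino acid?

3

Codon 1 AUU (Ile): third position 3-fold.
Codon 2 GGC (Gly): third position 4-fold.
Codon 3 CGA (Arg): third position 4-fold.
Codon 4 CCG (Pro): third position 4-fold.
Codon 5 AGG (Arg): third position 2-fold.
Four-fold degenerate third positions: 3.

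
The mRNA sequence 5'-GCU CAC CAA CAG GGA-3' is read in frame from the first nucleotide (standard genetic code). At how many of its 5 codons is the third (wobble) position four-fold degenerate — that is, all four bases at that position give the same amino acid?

Codon 1 GCU (Ala): third position 4-fold.
Codon 2 CAC (His): third position 2-fold.
Codon 3 CAA (Gln): third position 2-fold.
Codon 4 CAG (Gln): third position 2-fold.
Codon 5 GGA (Gly): third position 4-fold.
Four-fold degenerate third positions: 2.

2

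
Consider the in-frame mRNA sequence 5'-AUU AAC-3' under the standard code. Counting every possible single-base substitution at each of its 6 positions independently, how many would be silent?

Codon 1 (AUU, Ile): 2 synonymous substitutions.
Codon 2 (AAC, Asn): 1 synonymous substitution.
Total: 2 + 1 = 3.

3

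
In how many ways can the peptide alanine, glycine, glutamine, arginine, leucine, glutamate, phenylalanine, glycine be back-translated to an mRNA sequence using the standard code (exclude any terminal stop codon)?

18432

Ala: 4 codons.
Gly: 4 codons.
Gln: 2 codons.
Arg: 6 codons.
Leu: 6 codons.
Glu: 2 codons.
Phe: 2 codons.
Gly: 4 codons.
4 × 4 × 2 × 6 × 6 × 2 × 2 × 4 = 18432.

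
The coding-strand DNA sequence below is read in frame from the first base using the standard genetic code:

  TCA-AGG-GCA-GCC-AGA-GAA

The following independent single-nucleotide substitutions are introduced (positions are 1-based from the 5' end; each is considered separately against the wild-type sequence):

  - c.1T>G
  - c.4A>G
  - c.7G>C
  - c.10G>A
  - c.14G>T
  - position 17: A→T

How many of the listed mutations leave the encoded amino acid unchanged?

0

Codon 1: TCA (Ser) → GCA (Ala) — missense.
Codon 2: AGG (Arg) → GGG (Gly) — missense.
Codon 3: GCA (Ala) → CCA (Pro) — missense.
Codon 4: GCC (Ala) → ACC (Thr) — missense.
Codon 5: AGA (Arg) → ATA (Ile) — missense.
Codon 6: GAA (Glu) → GTA (Val) — missense.
Synonymous: 0 of 6.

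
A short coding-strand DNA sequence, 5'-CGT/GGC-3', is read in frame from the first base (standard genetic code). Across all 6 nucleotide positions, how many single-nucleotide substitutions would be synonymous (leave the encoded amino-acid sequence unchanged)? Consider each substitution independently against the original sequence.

6

Codon 1 (CGT, Arg): 3 synonymous substitutions.
Codon 2 (GGC, Gly): 3 synonymous substitutions.
Total: 3 + 3 = 6.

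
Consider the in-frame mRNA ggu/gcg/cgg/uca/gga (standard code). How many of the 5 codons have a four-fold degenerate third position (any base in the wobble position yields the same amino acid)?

5

Codon 1 GGU (Gly): third position 4-fold.
Codon 2 GCG (Ala): third position 4-fold.
Codon 3 CGG (Arg): third position 4-fold.
Codon 4 UCA (Ser): third position 4-fold.
Codon 5 GGA (Gly): third position 4-fold.
Four-fold degenerate third positions: 5.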